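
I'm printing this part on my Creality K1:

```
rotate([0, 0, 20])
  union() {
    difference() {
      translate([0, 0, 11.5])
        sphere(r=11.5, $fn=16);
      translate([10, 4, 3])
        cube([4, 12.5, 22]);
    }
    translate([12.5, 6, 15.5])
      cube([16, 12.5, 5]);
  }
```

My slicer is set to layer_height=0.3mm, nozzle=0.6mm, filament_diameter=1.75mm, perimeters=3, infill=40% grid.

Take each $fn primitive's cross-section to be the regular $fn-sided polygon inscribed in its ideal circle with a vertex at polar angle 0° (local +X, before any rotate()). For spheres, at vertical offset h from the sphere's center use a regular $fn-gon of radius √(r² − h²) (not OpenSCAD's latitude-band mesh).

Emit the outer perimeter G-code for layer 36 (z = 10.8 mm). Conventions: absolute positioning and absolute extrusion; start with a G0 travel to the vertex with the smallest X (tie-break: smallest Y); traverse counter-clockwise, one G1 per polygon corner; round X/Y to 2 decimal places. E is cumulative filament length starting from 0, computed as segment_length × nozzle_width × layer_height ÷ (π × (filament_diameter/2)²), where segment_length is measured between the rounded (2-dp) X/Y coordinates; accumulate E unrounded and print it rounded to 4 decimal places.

G0 X-11.47 Y0.50 Z10.80
G1 X-10.79 Y-3.93 E0.3354
G1 X-8.46 Y-7.75 E0.6703
G1 X-4.85 Y-10.40 E1.0054
G1 X-0.50 Y-11.47 E1.3406
G1 X3.93 Y-10.79 E1.6760
G1 X7.75 Y-8.46 E2.0109
G1 X10.40 Y-4.85 E2.3460
G1 X11.47 Y-0.50 E2.6812
G1 X10.79 Y3.93 E3.0166
G1 X8.67 Y7.41 E3.3216
G1 X8.03 Y7.18 E3.3725
G1 X7.58 Y8.40 E3.4698
G1 X4.85 Y10.40 E3.7231
G1 X0.50 Y11.47 E4.0583
G1 X-3.93 Y10.79 E4.3937
G1 X-7.75 Y8.46 E4.7286
G1 X-10.40 Y4.85 E5.0637
G1 X-11.47 Y0.50 E5.3989

At z = 10.8 mm: the r=11.5 sphere slices to a regular 16-gon of circumradius 11.479 (√(r²−h²) with h=0.7 from center); the cube at (10, 4) is present — its section is the full 4×12.5 rectangle; Subtracting the remaining from the first: starting from the r=11.5 sphere, the 4×12.5 cube at (10, 4) partially overlaps it — only the 0.53 mm² overlap (of its 50.00 mm²) is removed, clipping the outline — 1 connected region; the cube at (12.5, 6) is absent (z outside [15.5, 20.5]); Merging all regions: only the result so far is present, so the union is just that shape — 1 connected region; (whole slice rotated 20° about Z — lengths, areas and connectivity unchanged). The outline is a single polygon with 18 vertices. Extrusion per mm of travel: 0.6 × 0.3 / (π × 0.875²) = 0.074835. Accumulating E over each segment gives final E = 5.3989.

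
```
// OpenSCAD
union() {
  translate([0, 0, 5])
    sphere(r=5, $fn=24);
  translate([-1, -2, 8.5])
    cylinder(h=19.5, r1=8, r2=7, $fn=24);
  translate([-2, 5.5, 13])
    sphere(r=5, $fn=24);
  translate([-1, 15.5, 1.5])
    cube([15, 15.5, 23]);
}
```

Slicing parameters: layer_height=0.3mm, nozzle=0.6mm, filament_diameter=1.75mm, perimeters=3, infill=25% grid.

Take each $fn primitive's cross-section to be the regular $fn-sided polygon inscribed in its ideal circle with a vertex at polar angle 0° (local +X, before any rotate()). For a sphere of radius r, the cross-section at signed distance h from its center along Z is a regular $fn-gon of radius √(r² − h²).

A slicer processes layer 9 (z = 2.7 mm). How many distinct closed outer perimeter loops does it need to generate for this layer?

At z = 2.7 mm: the r=5 sphere slices to a regular 24-gon of circumradius 4.440 (√(r²−h²) with h=2.3 from center); the cone at (-1, -2) is absent (z outside [8.5, 28]); the sphere at (-2, 5.5) is not intersected at this z (|z−center|=10.300 > r=5); the 15×15.5 cube at (-1, 15.5) contributes its full rectangle; Combining (union): the 2 present regions are separate (no shared area or edge), so areas and boundary lengths simply add and each stays a separate island — 2 connected regions. The result has 2 disconnected regions.

2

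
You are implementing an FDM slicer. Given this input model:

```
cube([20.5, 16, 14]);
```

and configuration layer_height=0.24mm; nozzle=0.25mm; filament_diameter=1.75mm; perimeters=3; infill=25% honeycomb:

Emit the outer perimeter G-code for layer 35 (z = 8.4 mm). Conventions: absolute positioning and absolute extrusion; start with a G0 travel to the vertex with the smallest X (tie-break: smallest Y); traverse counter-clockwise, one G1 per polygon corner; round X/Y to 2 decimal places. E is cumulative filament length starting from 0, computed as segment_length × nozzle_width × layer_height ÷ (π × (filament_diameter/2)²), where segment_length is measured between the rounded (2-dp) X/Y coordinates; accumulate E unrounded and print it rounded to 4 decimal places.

At z = 8.4 mm: the cube (footprint 20.5×16) is included at this height. The outline is a single polygon with 4 vertices. Extrusion per mm of travel: 0.25 × 0.24 / (π × 0.875²) = 0.024945. Accumulating E over each segment gives final E = 1.8210.

G0 X0.00 Y0.00 Z8.40
G1 X20.50 Y0.00 E0.5114
G1 X20.50 Y16.00 E0.9105
G1 X0.00 Y16.00 E1.4219
G1 X0.00 Y0.00 E1.8210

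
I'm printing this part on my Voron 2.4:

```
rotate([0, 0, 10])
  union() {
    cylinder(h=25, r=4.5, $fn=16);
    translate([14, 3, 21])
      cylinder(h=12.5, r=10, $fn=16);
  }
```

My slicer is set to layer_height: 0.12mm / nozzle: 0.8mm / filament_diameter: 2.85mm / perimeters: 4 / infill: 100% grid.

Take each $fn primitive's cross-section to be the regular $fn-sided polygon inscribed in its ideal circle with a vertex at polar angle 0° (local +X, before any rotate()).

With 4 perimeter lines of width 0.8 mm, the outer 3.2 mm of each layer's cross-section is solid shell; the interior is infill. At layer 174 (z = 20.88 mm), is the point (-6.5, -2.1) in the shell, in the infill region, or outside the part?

outside

At z = 20.88 mm: the cylinder: section is a regular 16-gon, circumradius r=4.5; the cylinder at (14, 3) does not reach this height (z outside [21, 33.5]); Merging all regions: only the r=4.5 cylinder is present, so the union is just that shape — 1 connected region; (whole slice rotated 10° about Z — lengths, areas and connectivity unchanged). Overall, the cross-section is a single solid region. Undo the 10° rotation: the query point maps to (-6.766, -0.939) in the un-rotated model frame. The nearest boundary edge runs (-4.50, 0.00)→(-4.16, -1.72); distance from the point to it = 2.41 mm. The point is not inside any of the regions above, so it lies outside the cross-section (2.41 mm from the nearest boundary).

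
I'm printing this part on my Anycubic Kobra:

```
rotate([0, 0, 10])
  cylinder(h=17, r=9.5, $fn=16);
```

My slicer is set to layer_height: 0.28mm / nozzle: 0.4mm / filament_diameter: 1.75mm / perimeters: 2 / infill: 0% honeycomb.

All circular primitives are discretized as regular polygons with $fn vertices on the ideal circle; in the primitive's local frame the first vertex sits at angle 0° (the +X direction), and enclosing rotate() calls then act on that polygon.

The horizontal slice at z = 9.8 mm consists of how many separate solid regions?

1

At z = 9.8 mm: the r=9.5 cylinder gives a regular 16-gon of circumradius 9.5 (constant along its height); (rotated 10° about Z; rotation is an isometry so areas/perimeters/island counts are preserved). The result has 1 disconnected region.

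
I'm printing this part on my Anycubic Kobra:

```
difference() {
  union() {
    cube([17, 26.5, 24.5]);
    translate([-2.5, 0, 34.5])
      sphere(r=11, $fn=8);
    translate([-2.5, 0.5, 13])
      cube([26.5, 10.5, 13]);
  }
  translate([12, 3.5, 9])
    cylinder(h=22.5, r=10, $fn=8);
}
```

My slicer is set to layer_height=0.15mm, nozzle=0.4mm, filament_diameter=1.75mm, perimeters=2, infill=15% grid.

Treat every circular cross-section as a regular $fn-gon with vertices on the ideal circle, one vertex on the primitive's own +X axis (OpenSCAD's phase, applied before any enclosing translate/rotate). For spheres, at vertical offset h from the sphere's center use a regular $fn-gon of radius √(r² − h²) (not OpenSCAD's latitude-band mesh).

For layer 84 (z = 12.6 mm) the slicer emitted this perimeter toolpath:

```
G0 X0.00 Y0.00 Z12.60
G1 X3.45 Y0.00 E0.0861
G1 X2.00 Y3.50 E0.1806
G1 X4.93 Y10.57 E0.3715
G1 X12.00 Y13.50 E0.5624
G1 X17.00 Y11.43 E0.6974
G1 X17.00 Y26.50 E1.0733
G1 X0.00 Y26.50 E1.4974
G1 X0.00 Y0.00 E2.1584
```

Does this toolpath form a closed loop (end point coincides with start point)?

yes

Start point (G0): (0.00, 0.00). End point (last G1): the path returns to the start — closed.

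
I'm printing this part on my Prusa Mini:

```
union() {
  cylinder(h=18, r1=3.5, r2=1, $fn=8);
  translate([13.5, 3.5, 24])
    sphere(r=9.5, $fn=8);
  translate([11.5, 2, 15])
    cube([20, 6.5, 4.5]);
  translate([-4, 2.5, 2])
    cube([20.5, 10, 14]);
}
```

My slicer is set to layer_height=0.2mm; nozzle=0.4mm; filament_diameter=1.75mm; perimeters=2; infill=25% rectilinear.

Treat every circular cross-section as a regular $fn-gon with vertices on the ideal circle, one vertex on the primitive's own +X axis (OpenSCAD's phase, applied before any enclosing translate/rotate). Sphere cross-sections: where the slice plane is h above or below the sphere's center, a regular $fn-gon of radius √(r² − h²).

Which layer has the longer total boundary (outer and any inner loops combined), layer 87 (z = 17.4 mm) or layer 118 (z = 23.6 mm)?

Layer 87 (z = 17.4): the cone: at t=0.967 of its height the radius interpolates to r₁+(r₂−r₁)t = 1.083, giving a regular 8-gon of that circumradius (perimeter = 2·8·1.083·sin(180°/8) = 6.63 mm); the r=9.5 sphere at (13.5, 3.5) slices to a regular 8-gon of circumradius 6.833 (√(r²−h²) with h=6.6 from center) (perimeter = 2·8·6.833·sin(180°/8) = 41.84 mm); the cube at (11.5, 2) (footprint 20×6.5) is included at this height (perimeter 53.00 mm); the cube at (-4, 2.5) is not intersected at this z (z outside [2, 16]); Combining (union): the regions partially overlap (shared area 51.74 mm²), so the edge portions inside another operand are dropped and the merged outline is re-measured after clipping — boundary = 73.04 mm. So its perimeter = 73.04 mm. Layer 118 (z = 23.6): the cone is absent (z outside [0, 18]); the r=9.5 sphere at (13.5, 3.5) slices to a regular 8-gon of circumradius 9.492 (√(r²−h²) with h=0.4 from center) (perimeter = 2·8·9.492·sin(180°/8) = 58.12 mm); the cube at (11.5, 2) is not intersected at this z (z outside [15, 19.5]); the cube at (-4, 2.5) is absent (z outside [2, 16]); Merging all regions: only the r=9.5 sphere at (13.5, 3.5) is present, so the union is just that shape — boundary = 58.12 mm. So its perimeter = 58.12 mm. Layer 87 is larger (73.04 vs 58.12 mm).

layer 87 (z = 17.4 mm)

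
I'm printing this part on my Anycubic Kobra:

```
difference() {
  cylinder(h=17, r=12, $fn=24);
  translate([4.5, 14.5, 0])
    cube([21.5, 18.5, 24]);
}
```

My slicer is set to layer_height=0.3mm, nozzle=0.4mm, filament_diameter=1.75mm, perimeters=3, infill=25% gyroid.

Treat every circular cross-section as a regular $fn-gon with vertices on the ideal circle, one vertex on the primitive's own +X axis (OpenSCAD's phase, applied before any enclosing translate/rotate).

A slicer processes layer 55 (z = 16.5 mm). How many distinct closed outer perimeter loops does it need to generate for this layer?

1

At z = 16.5 mm: the r=12 cylinder contributes a regular 24-gon of circumradius 12; the cube at (4.5, 14.5) (footprint 21.5×18.5) is included at this height; Taking the first minus the rest: starting from the r=12 cylinder, the 21.5×18.5 cube at (4.5, 14.5) misses the remaining region (no effect) — 1 connected region. The result has 1 disconnected region.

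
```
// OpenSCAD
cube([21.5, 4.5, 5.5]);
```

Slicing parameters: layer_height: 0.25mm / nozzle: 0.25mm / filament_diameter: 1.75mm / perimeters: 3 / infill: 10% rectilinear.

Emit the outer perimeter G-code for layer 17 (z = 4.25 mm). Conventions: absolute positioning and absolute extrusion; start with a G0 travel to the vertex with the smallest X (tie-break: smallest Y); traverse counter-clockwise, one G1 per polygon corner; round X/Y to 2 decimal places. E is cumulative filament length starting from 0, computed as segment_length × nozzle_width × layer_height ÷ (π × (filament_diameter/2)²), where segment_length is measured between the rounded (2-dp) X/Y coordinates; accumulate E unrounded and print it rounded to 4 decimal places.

G0 X0.00 Y0.00 Z4.25
G1 X21.50 Y0.00 E0.5587
G1 X21.50 Y4.50 E0.6756
G1 X0.00 Y4.50 E1.2343
G1 X0.00 Y0.00 E1.3512

At z = 4.25 mm: the cube (footprint 21.5×4.5) is included at this height. The outline is a single polygon with 4 vertices. Extrusion per mm of travel: 0.25 × 0.25 / (π × 0.875²) = 0.025984. Accumulating E over each segment gives final E = 1.3512.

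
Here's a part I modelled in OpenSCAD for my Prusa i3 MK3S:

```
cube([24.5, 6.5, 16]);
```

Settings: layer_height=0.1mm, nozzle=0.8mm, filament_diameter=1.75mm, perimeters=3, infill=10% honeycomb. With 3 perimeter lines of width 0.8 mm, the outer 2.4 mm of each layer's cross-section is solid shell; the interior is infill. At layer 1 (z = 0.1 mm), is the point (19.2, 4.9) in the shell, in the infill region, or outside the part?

At z = 0.1 mm: the cube is present — its section is the full 24.5×6.5 rectangle. Overall, the cross-section is a single solid region. The nearest boundary edge runs (24.50, 6.50)→(0.00, 6.50); distance from the point to it = 1.60 mm. The point is inside the cross-section, 1.60 mm from the nearest boundary — within the 2.4 mm shell band (3 × 0.8).

shell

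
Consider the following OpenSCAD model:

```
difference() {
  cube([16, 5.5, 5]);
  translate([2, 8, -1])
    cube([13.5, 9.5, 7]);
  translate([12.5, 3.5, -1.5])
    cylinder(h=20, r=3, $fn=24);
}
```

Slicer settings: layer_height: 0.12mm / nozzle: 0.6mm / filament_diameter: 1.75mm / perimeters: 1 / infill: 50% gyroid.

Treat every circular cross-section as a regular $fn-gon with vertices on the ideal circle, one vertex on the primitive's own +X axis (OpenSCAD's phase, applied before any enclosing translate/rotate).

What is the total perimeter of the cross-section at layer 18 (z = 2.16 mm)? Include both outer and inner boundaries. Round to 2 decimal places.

52.36 mm

At z = 2.16 mm: the cube is present — its section is the full 16×5.5 rectangle (perimeter 43.00 mm); the cube at (2, 8) is present — its section is the full 13.5×9.5 rectangle (perimeter 46.00 mm); the r=3 cylinder at (12.5, 3.5) gives a regular 24-gon of circumradius 3 (constant along its height) (perimeter = 2·24·3.000·sin(180°/24) = 18.80 mm); Subtracting the remaining from the first: starting from the 16×5.5 cube, the 13.5×9.5 cube at (2, 8) misses the remaining region (no effect); the r=3 cylinder at (12.5, 3.5) partially overlaps it — only the 24.94 mm² overlap (of its 27.95 mm²) is removed, clipping the outline — boundary = 52.36 mm. Overall, the cross-section is a single solid region. Total boundary length (outer) = 52.36 mm.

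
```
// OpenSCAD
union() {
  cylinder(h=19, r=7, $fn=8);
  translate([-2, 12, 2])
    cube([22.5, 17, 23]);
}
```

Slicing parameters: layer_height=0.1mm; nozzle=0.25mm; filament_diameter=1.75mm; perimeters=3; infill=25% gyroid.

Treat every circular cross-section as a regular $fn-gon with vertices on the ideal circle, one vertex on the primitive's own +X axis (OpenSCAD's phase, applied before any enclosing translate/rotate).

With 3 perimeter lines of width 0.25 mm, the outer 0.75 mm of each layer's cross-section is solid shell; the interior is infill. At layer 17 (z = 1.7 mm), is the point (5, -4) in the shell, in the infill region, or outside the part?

shell

At z = 1.7 mm: the cylinder: section is a regular 8-gon, circumradius r=7; the cube at (-2, 12) is not intersected at this z (z outside [2, 25]); Merging all regions: only the r=7 cylinder is present, so the union is just that shape — 1 connected region. Overall, the cross-section is a single solid region. The nearest boundary edge runs (4.95, -4.95)→(7.00, 0.00); distance from the point to it = 0.32 mm. The point is inside the cross-section, 0.32 mm from the nearest boundary — within the 0.75 mm shell band (3 × 0.25).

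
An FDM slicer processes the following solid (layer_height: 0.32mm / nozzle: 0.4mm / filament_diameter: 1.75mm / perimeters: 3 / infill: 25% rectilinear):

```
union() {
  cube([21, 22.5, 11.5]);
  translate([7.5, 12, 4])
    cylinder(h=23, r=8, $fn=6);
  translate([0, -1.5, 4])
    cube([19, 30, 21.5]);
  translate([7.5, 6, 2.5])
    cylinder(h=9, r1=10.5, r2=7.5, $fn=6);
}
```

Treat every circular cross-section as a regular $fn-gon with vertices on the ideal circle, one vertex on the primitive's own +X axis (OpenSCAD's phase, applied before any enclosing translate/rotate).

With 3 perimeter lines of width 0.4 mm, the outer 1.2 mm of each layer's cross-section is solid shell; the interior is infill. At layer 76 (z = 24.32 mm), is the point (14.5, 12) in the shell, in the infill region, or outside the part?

At z = 24.32 mm: the cube does not reach this height (z outside [0, 11.5]); the r=8 cylinder at (7.5, 12) gives a regular 6-gon of circumradius 8 (constant along its height); the cube at (0, -1.5) (footprint 19×30) is included at this height; the cone at (7.5, 6) is absent (z outside [2.5, 11.5]); Taking the union: the regions partially overlap (shared area 165.84 mm²), so overlapping operands fuse into one piece — 1 connected region. Overall, the cross-section is a single solid region. The nearest boundary edge runs (19.00, 28.50)→(19.00, -1.50); distance from the point to it = 4.50 mm. The point is inside the cross-section and 4.50 mm from the nearest boundary — more than the 1.2 mm shell width (3 × 0.4), so it's in the infill interior.

infill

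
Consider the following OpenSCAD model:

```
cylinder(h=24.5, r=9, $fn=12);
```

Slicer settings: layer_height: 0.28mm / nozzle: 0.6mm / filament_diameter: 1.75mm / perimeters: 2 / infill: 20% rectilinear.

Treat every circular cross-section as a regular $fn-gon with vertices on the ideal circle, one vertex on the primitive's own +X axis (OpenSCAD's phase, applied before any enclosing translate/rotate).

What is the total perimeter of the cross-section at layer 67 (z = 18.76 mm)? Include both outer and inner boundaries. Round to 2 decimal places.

55.90 mm

At z = 18.76 mm: the cylinder: section is a regular 12-gon, circumradius r=9 (perimeter = 2·12·9.000·sin(180°/12) = 55.90 mm). Overall, the cross-section is a single solid region. Total boundary length (outer) = 55.90 mm.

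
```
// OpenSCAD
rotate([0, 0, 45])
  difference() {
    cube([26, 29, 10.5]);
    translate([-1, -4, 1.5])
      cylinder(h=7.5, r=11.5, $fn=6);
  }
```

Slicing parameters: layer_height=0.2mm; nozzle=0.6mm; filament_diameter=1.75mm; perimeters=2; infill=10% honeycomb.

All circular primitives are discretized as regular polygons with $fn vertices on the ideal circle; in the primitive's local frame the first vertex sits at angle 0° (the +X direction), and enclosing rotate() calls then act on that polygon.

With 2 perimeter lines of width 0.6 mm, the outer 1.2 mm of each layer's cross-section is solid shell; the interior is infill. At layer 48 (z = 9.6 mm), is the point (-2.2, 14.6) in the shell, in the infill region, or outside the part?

infill

At z = 9.6 mm: the cube is present — its section is the full 26×29 rectangle; the cylinder at (-1, -4) is not intersected at this z (z outside [1.5, 9]); Subtracting the remaining from the first: none of the subtracted shapes is present at this height, so the 26×29 cube is unchanged — 1 connected region; (whole slice rotated 45° about Z — lengths, areas and connectivity unchanged). Overall, the cross-section is a single solid region. Undo the 45° rotation: the query point maps to (8.768, 11.879) in the un-rotated model frame. The nearest boundary edge runs (0.00, 29.00)→(0.00, 0.00); distance from the point to it = 8.77 mm. The point is inside the cross-section and 8.77 mm from the nearest boundary — more than the 1.2 mm shell width (2 × 0.6), so it's in the infill interior.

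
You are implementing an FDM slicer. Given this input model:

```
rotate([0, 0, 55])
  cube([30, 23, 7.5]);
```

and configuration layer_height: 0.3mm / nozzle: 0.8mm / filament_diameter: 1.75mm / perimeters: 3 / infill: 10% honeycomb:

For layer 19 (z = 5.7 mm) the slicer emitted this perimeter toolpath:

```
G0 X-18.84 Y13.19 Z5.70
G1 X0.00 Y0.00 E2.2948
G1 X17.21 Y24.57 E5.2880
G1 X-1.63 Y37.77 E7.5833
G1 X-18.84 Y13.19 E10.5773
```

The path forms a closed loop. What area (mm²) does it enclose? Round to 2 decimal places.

Apply the shoelace formula to the sequence of (X, Y) vertices; enclosed area = 690.08 mm².

690.08 mm²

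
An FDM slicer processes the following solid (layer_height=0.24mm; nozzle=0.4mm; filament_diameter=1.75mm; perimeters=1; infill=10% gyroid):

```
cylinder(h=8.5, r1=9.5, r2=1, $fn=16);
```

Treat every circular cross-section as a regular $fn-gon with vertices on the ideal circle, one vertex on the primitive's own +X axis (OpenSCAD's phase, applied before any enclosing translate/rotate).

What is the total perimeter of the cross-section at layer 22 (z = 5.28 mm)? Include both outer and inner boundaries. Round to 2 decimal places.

26.34 mm

At z = 5.28 mm: the cone contributes a regular 16-gon of circumradius 4.220 (interpolated between r1=9.5 and r2=1 at t=0.621) (perimeter = 2·16·4.220·sin(180°/16) = 26.34 mm). Overall, the cross-section is a single solid region. Total boundary length (outer) = 26.34 mm.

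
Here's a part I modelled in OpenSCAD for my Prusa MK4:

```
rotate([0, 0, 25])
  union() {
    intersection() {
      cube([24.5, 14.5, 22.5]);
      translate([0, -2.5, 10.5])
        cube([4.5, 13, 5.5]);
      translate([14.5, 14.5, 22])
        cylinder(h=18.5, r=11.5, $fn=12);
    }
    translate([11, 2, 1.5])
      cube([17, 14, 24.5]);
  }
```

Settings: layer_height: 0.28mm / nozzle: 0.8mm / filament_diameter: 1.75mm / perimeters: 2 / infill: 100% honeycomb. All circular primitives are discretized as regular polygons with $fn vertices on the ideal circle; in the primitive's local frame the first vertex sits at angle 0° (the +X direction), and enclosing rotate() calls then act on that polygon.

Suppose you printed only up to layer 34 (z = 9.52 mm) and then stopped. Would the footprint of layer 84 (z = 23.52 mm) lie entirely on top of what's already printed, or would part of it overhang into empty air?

entirely on top

Compare the two slices. At z = 9.52: the cube (footprint 24.5×14.5) is included at this height (area 355.25 mm²); the cube at (0, -2.5) does not reach this height (z outside [10.5, 16]); the cylinder at (14.5, 14.5) is absent (z outside [22, 40.5]); After intersecting: at least one operand is absent at this height, so nothing remains; the cube at (11, 2) (footprint 17×14) is included at this height (area 238.00 mm²); Combining (union): only the 17×14 cube at (11, 2) is present, so the union is just that shape — area = 238.00 mm²; (rotated 25° about Z; rotation is an isometry so areas/perimeters/island counts are preserved). At z = 23.52: the cube is not intersected at this z (z outside [0, 22.5]); the cube at (0, -2.5) is not intersected at this z (z outside [10.5, 16]); the cylinder at (14.5, 14.5): section is a regular 12-gon, circumradius r=11.5 (area = (12/2)·11.500²·sin(360°/12) = 396.75 mm²); After intersecting: at least one operand is absent at this height, so nothing remains; the 17×14 cube at (11, 2) contributes its full rectangle (area 238.00 mm²); Combining (union): only the 17×14 cube at (11, 2) is present, so the union is just that shape — area = 238.00 mm²; (whole slice rotated 25° about Z — lengths, areas and connectivity unchanged). Checking containment: the cross-section at z = 23.52 is a subset of the cross-section at z = 9.52.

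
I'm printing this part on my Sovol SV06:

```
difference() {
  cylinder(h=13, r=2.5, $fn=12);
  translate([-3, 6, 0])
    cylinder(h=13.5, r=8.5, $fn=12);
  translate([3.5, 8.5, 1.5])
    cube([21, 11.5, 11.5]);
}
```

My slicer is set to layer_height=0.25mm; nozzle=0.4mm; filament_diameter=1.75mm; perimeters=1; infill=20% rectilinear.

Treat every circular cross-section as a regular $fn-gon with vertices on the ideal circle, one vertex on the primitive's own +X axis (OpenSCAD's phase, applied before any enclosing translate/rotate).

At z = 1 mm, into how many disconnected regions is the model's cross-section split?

1

At z = 1 mm: the r=2.5 cylinder contributes a regular 12-gon of circumradius 2.5; the r=8.5 cylinder at (-3, 6) gives a regular 12-gon of circumradius 8.5 (constant along its height); the cube at (3.5, 8.5) is not intersected at this z (z outside [1.5, 13]); After the difference (first − rest): starting from the r=2.5 cylinder, the r=8.5 cylinder at (-3, 6) partially overlaps it — only the 16.30 mm² overlap (of its 216.75 mm²) is removed, clipping the outline — 1 connected region. The result has 1 disconnected region.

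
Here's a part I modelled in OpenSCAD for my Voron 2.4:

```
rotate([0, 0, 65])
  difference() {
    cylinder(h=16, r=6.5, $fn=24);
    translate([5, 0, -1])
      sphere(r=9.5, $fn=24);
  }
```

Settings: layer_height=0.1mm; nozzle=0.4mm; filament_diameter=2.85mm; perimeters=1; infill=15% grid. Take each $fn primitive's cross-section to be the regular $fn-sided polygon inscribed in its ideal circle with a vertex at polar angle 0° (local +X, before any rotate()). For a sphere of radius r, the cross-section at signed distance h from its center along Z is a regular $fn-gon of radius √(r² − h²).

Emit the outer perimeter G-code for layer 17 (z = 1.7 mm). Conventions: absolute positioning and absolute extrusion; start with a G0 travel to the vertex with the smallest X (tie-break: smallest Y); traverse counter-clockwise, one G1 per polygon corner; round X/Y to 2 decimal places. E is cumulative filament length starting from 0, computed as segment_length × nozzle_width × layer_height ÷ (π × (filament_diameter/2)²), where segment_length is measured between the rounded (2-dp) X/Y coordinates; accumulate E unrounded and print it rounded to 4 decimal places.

G0 X-6.48 Y-0.57 Z1.70
G1 X-6.11 Y-2.22 E0.0106
G1 X-5.32 Y-3.73 E0.0213
G1 X-4.18 Y-4.98 E0.0319
G1 X-2.75 Y-5.89 E0.0425
G1 X-1.13 Y-6.40 E0.0532
G1 X0.57 Y-6.48 E0.0638
G1 X2.22 Y-6.11 E0.0744
G1 X3.73 Y-5.32 E0.0851
G1 X4.98 Y-4.18 E0.0957
G1 X5.05 Y-4.07 E0.0966
G1 X2.91 Y-4.54 E0.1103
G1 X0.53 Y-4.44 E0.1252
G1 X-1.74 Y-3.72 E0.1402
G1 X-3.74 Y-2.45 E0.1550
G1 X-5.35 Y-0.69 E0.1700
G1 X-6.36 Y1.25 E0.1837
G1 X-6.40 Y1.13 E0.1845
G1 X-6.48 Y-0.57 E0.1952

At z = 1.7 mm: the cylinder: section is a regular 24-gon, circumradius r=6.5; the r=9.5 sphere at (5, 0) contributes a regular 24-gon of circumradius √(9.5²−2.7²) = 9.108; Subtracting the remaining from the first: starting from the r=6.5 cylinder, the r=9.5 sphere at (5, 0) partially overlaps it — only the 106.98 mm² overlap (of its 257.66 mm²) is removed, clipping the outline — 1 connected region; (rotated 65° about Z; rotation is an isometry so areas/perimeters/island counts are preserved). The outline is a single polygon with 18 vertices. Extrusion per mm of travel: 0.4 × 0.1 / (π × 1.425²) = 0.006270. Accumulating E over each segment gives final E = 0.1952.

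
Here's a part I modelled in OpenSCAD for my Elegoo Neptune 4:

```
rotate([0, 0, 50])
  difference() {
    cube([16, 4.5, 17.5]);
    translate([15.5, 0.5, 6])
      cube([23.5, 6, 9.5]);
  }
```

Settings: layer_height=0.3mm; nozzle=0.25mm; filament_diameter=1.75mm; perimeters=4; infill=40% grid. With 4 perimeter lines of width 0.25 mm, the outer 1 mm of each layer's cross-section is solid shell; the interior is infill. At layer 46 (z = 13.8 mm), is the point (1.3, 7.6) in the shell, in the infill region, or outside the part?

At z = 13.8 mm: the cube is present — its section is the full 16×4.5 rectangle; the 23.5×6 cube at (15.5, 0.5) contributes its full rectangle; Taking the first minus the rest: starting from the 16×4.5 cube, the 23.5×6 cube at (15.5, 0.5) partially overlaps it — only the 2.00 mm² overlap (of its 141.00 mm²) is removed, clipping the outline — 1 connected region; (rotated 50° about Z; rotation is an isometry so areas/perimeters/island counts are preserved). Overall, the cross-section is a single solid region. Undo the 50° rotation: the query point maps to (6.658, 3.889) in the un-rotated model frame. The nearest boundary edge runs (0.00, 4.50)→(15.50, 4.50); distance from the point to it = 0.61 mm. The point is inside the cross-section, 0.61 mm from the nearest boundary — within the 1 mm shell band (4 × 0.25).

shell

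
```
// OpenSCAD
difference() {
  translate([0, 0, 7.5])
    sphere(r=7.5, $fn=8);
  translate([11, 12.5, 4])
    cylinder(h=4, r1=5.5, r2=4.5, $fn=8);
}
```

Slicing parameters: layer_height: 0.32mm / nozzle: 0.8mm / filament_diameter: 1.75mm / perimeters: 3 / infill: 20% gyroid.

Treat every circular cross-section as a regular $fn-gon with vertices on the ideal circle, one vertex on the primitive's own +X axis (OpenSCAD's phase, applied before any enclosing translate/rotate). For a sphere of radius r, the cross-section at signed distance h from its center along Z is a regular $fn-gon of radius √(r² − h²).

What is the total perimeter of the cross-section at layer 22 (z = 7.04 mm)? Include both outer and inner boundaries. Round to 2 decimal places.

At z = 7.04 mm: the sphere: section is a regular 8-gon, circumradius = √(r²−h²) = √(7.5²−0.46²) = 7.486 (perimeter = 2·8·7.486·sin(180°/8) = 45.84 mm); the cone at (11, 12.5) (r1=5.5→r2=4.5) has section circumradius 4.740 here — a regular 8-gon (perimeter = 2·8·4.740·sin(180°/8) = 29.02 mm); Subtracting the remaining from the first: starting from the r=7.5 sphere, the cone at (11, 12.5) misses the remaining region (no effect) — boundary = 45.84 mm. Overall, the cross-section is a single solid region. Total boundary length (outer) = 45.84 mm.

45.84 mm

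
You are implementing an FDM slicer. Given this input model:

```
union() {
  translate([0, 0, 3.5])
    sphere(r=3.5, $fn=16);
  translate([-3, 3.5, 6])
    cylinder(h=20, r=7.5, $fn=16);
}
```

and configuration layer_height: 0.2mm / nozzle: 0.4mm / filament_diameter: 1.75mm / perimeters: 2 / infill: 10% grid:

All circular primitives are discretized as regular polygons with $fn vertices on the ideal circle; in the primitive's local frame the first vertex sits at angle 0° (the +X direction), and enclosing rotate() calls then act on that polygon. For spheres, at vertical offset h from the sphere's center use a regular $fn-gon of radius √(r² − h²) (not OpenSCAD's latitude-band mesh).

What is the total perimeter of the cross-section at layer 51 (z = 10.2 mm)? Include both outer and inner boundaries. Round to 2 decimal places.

46.82 mm

At z = 10.2 mm: the sphere is absent (|z−center|=6.700 > r=3.5); the cylinder at (-3, 3.5): section is a regular 16-gon, circumradius r=7.5 (perimeter = 2·16·7.500·sin(180°/16) = 46.82 mm); Taking the union: only the r=7.5 cylinder at (-3, 3.5) is present, so the union is just that shape — boundary = 46.82 mm. Overall, the cross-section is a single solid region. Total boundary length (outer) = 46.82 mm.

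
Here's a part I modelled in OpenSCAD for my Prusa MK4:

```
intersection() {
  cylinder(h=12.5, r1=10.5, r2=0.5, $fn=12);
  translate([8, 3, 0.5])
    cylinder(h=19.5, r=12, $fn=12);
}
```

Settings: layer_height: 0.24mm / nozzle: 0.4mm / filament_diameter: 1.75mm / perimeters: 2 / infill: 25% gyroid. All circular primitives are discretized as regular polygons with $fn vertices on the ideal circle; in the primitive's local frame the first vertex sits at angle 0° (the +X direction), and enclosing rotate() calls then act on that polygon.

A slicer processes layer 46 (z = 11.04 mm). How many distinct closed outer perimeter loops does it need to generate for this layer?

1

At z = 11.04 mm: the cone (r1=10.5→r2=0.5) has section circumradius 1.668 here — a regular 12-gon; the r=12 cylinder at (8, 3) contributes a regular 12-gon of circumradius 12; Keeping only the common overlap: the cone lies inside the r=12 cylinder at (8, 3), so it is kept whole — 1 connected region. The result has 1 disconnected region.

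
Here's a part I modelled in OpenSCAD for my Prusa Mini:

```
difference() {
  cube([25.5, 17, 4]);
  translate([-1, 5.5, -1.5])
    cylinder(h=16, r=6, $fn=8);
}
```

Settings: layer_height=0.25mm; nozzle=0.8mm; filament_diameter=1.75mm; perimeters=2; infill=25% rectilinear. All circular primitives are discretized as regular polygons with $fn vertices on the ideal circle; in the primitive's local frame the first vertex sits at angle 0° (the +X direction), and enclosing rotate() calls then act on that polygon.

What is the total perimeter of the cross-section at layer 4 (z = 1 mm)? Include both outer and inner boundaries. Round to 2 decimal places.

89.69 mm

At z = 1 mm: the 25.5×17 cube contributes its full rectangle (perimeter 85.00 mm); the r=6 cylinder at (-1, 5.5) contributes a regular 8-gon of circumradius 6 (perimeter = 2·8·6.000·sin(180°/8) = 36.74 mm); Taking the first minus the rest: starting from the 25.5×17 cube, the r=6 cylinder at (-1, 5.5) partially overlaps it — only the 39.32 mm² overlap (of its 101.82 mm²) is removed, clipping the outline — boundary = 89.69 mm. Overall, the cross-section is a single solid region. Total boundary length (outer) = 89.69 mm.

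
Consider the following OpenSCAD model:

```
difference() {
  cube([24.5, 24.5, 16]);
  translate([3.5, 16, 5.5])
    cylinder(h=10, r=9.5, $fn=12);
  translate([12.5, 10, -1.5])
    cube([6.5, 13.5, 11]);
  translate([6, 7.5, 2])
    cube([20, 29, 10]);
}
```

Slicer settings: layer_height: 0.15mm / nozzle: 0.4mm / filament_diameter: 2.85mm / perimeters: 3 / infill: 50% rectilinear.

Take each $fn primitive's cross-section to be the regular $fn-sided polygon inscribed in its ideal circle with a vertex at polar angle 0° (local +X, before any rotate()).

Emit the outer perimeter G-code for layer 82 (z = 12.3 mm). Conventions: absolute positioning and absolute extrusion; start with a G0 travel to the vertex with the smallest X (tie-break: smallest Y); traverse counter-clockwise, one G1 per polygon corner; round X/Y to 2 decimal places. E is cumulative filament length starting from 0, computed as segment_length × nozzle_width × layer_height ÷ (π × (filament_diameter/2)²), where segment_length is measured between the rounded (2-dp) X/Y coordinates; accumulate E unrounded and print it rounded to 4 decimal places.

G0 X0.00 Y0.00 Z12.30
G1 X24.50 Y0.00 E0.2304
G1 X24.50 Y24.50 E0.4609
G1 X7.23 Y24.50 E0.6233
G1 X8.25 Y24.23 E0.6332
G1 X11.73 Y20.75 E0.6795
G1 X13.00 Y16.00 E0.7257
G1 X11.73 Y11.25 E0.7720
G1 X8.25 Y7.77 E0.8183
G1 X3.50 Y6.50 E0.8645
G1 X0.00 Y7.44 E0.8986
G1 X0.00 Y0.00 E0.9686

At z = 12.3 mm: the cube (footprint 24.5×24.5) is included at this height; the r=9.5 cylinder at (3.5, 16) contributes a regular 12-gon of circumradius 9.5; the cube at (12.5, 10) is absent (z outside [-1.5, 9.5]); the cube at (6, 7.5) does not reach this height (z outside [2, 12]); Taking the first minus the rest: starting from the 24.5×24.5 cube, the r=9.5 cylinder at (3.5, 16) partially overlaps it — only the 194.87 mm² overlap (of its 270.75 mm²) is removed, clipping the outline — 1 connected region. The outline is a single polygon with 11 vertices. Extrusion per mm of travel: 0.4 × 0.15 / (π × 1.425²) = 0.009405. Accumulating E over each segment gives final E = 0.9686.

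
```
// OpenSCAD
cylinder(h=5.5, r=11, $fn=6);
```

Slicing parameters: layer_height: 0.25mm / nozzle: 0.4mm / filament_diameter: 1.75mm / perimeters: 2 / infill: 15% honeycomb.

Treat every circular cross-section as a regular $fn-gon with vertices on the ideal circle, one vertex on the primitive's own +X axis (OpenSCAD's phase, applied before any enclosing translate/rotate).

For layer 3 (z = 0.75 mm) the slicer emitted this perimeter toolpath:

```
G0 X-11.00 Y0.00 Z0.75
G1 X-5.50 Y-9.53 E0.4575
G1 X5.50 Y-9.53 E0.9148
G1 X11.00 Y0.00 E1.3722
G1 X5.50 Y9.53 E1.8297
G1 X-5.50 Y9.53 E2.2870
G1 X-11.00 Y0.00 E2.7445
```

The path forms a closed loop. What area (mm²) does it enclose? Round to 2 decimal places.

314.49 mm²

Apply the shoelace formula to the sequence of (X, Y) vertices; enclosed area = 314.49 mm².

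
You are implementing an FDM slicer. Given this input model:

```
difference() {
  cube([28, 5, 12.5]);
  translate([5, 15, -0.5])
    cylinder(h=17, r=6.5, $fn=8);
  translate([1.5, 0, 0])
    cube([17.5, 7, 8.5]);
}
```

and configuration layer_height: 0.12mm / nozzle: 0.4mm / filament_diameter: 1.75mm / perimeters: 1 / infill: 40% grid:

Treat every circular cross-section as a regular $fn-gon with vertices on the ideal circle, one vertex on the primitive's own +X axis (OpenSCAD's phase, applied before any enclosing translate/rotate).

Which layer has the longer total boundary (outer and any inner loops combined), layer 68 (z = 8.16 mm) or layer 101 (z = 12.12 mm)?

Layer 68 (z = 8.16): the cube is present — its section is the full 28×5 rectangle (perimeter 66.00 mm); the cylinder at (5, 15): section is a regular 8-gon, circumradius r=6.5 (perimeter = 2·8·6.500·sin(180°/8) = 39.80 mm); the 17.5×7 cube at (1.5, 0) contributes its full rectangle (perimeter 49.00 mm); After the difference (first − rest): starting from the 28×5 cube, the r=6.5 cylinder at (5, 15) misses the remaining region (no effect); the 17.5×7 cube at (1.5, 0) partially overlaps it — only the 87.50 mm² overlap (of its 122.50 mm²) is removed, clipping the outline — boundary = 41.00 mm. So its perimeter = 41.00 mm. Layer 101 (z = 12.12): the 28×5 cube contributes its full rectangle (perimeter 66.00 mm); the r=6.5 cylinder at (5, 15) contributes a regular 8-gon of circumradius 6.5 (perimeter = 2·8·6.500·sin(180°/8) = 39.80 mm); the cube at (1.5, 0) is not intersected at this z (z outside [0, 8.5]); After the difference (first − rest): starting from the 28×5 cube, the r=6.5 cylinder at (5, 15) misses the remaining region (no effect) — boundary = 66.00 mm. So its perimeter = 66.00 mm. Layer 101 is larger (66.00 vs 41.00 mm).

layer 101 (z = 12.12 mm)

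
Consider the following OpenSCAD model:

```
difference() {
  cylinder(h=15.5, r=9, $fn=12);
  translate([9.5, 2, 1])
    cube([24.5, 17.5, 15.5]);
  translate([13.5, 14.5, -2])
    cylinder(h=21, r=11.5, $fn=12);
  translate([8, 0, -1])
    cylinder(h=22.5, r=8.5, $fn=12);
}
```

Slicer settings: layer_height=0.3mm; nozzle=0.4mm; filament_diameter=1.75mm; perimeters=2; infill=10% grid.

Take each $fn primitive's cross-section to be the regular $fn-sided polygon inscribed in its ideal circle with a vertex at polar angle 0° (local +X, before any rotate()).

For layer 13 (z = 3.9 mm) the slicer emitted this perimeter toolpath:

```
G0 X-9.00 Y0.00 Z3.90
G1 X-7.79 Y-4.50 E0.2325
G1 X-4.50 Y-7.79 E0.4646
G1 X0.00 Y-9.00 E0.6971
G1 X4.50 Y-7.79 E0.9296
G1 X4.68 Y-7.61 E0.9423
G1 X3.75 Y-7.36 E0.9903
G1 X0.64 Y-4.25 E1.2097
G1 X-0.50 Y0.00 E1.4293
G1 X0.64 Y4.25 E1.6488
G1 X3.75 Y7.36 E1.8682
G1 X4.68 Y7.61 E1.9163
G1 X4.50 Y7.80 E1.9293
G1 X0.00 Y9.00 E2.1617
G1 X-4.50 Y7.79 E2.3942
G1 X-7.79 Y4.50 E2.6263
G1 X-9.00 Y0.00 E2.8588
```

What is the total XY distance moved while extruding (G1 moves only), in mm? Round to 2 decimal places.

Sum the Euclidean lengths of each G1 segment: total = 57.30 mm.

57.30 mm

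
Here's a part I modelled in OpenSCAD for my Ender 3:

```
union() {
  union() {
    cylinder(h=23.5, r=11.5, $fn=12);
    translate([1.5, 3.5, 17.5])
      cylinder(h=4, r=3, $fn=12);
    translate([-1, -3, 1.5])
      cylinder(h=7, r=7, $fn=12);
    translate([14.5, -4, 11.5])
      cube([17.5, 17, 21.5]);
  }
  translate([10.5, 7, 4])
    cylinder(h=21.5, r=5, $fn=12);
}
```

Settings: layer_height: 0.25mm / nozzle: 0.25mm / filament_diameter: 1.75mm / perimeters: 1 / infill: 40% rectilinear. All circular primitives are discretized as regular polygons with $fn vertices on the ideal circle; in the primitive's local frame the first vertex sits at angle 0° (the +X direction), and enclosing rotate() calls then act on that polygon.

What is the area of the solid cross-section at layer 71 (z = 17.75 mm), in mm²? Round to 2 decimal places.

At z = 17.75 mm: the r=11.5 cylinder gives a regular 12-gon of circumradius 11.5 (constant along its height) (area = (12/2)·11.500²·sin(360°/12) = 396.75 mm²); the r=3 cylinder at (1.5, 3.5) gives a regular 12-gon of circumradius 3 (constant along its height) (area = (12/2)·3.000²·sin(360°/12) = 27.00 mm²); the cylinder at (-1, -3) is not intersected at this z (z outside [1.5, 8.5]); the 17.5×17 cube at (14.5, -4) contributes its full rectangle (area 297.50 mm²); Merging all regions: the regions partially overlap — summed areas 721.25 mm² minus the doubly-counted overlap 27.00 mm² gives 694.25 mm² — area = 694.25 mm²; the r=5 cylinder at (10.5, 7) contributes a regular 12-gon of circumradius 5 (area = (12/2)·5.000²·sin(360°/12) = 75.00 mm²); Combining (union): the regions partially overlap — summed areas 769.25 mm² minus the doubly-counted overlap 24.62 mm² gives 744.63 mm² — area = 744.63 mm². Overall, the cross-section is a single solid region. Net area = 744.63 mm².

744.63 mm²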